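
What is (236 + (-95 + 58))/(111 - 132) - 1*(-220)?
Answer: 4421/21 ≈ 210.52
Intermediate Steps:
(236 + (-95 + 58))/(111 - 132) - 1*(-220) = (236 - 37)/(-21) + 220 = 199*(-1/21) + 220 = -199/21 + 220 = 4421/21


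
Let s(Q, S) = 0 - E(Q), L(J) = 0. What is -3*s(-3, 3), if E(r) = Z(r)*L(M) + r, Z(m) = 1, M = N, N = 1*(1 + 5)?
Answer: -9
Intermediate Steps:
N = 6 (N = 1*6 = 6)
M = 6
E(r) = r (E(r) = 1*0 + r = 0 + r = r)
s(Q, S) = -Q (s(Q, S) = 0 - Q = -Q)
-3*s(-3, 3) = -(-3)*(-3) = -3*3 = -9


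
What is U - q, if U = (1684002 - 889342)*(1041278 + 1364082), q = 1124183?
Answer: 1911442253417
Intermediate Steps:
U = 1911443377600 (U = 794660*2405360 = 1911443377600)
U - q = 1911443377600 - 1*1124183 = 1911443377600 - 1124183 = 1911442253417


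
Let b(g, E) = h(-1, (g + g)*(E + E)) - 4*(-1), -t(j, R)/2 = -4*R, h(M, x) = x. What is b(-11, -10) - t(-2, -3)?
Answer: 468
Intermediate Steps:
t(j, R) = 8*R (t(j, R) = -(-8)*R = 8*R)
b(g, E) = 4 + 4*E*g (b(g, E) = (g + g)*(E + E) - 4*(-1) = (2*g)*(2*E) + 4 = 4*E*g + 4 = 4 + 4*E*g)
b(-11, -10) - t(-2, -3) = (4 + 4*(-10)*(-11)) - 8*(-3) = (4 + 440) - 1*(-24) = 444 + 24 = 468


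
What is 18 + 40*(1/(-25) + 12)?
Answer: 2482/5 ≈ 496.40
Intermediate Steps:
18 + 40*(1/(-25) + 12) = 18 + 40*(-1/25 + 12) = 18 + 40*(299/25) = 18 + 2392/5 = 2482/5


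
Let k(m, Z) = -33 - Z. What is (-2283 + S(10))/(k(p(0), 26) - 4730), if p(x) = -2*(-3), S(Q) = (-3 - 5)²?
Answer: 2219/4789 ≈ 0.46335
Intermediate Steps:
S(Q) = 64 (S(Q) = (-8)² = 64)
p(x) = 6
(-2283 + S(10))/(k(p(0), 26) - 4730) = (-2283 + 64)/((-33 - 1*26) - 4730) = -2219/((-33 - 26) - 4730) = -2219/(-59 - 4730) = -2219/(-4789) = -2219*(-1/4789) = 2219/4789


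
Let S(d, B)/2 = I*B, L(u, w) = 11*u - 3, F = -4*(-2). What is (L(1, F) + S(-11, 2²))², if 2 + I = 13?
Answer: 9216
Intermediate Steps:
I = 11 (I = -2 + 13 = 11)
F = 8
L(u, w) = -3 + 11*u
S(d, B) = 22*B (S(d, B) = 2*(11*B) = 22*B)
(L(1, F) + S(-11, 2²))² = ((-3 + 11*1) + 22*2²)² = ((-3 + 11) + 22*4)² = (8 + 88)² = 96² = 9216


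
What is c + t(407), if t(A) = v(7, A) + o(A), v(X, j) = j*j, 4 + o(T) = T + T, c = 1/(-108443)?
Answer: 18051313336/108443 ≈ 1.6646e+5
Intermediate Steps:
c = -1/108443 ≈ -9.2214e-6
o(T) = -4 + 2*T (o(T) = -4 + (T + T) = -4 + 2*T)
v(X, j) = j**2
t(A) = -4 + A**2 + 2*A (t(A) = A**2 + (-4 + 2*A) = -4 + A**2 + 2*A)
c + t(407) = -1/108443 + (-4 + 407**2 + 2*407) = -1/108443 + (-4 + 165649 + 814) = -1/108443 + 166459 = 18051313336/108443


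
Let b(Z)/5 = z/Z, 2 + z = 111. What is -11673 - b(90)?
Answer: -210223/18 ≈ -11679.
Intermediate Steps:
z = 109 (z = -2 + 111 = 109)
b(Z) = 545/Z (b(Z) = 5*(109/Z) = 545/Z)
-11673 - b(90) = -11673 - 545/90 = -11673 - 1*109/18 = -11673 - 109/18 = -210223/18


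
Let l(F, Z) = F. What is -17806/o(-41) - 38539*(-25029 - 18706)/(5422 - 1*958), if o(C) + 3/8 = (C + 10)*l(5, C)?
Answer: 2095716321967/5548752 ≈ 3.7769e+5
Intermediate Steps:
o(C) = 397/8 + 5*C (o(C) = -3/8 + (C + 10)*5 = -3/8 + (10 + C)*5 = -3/8 + (50 + 5*C) = 397/8 + 5*C)
-17806/o(-41) - 38539*(-25029 - 18706)/(5422 - 1*958) = -17806/(397/8 + 5*(-41)) - 38539*(-25029 - 18706)/(5422 - 1*958) = -17806/(397/8 - 205) - 38539*(-43735/(5422 - 958)) = -17806/(-1243/8) - 38539/(4464*(-1/43735)) = -17806*(-8/1243) - 38539/(-4464/43735) = 142448/1243 - 38539*(-43735/4464) = 142448/1243 + 1685503165/4464 = 2095716321967/5548752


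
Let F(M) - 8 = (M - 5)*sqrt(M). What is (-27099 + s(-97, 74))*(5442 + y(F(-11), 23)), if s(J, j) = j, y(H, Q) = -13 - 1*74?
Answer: -144718875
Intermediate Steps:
F(M) = 8 + sqrt(M)*(-5 + M) (F(M) = 8 + (M - 5)*sqrt(M) = 8 + (-5 + M)*sqrt(M) = 8 + sqrt(M)*(-5 + M))
y(H, Q) = -87 (y(H, Q) = -13 - 74 = -87)
(-27099 + s(-97, 74))*(5442 + y(F(-11), 23)) = (-27099 + 74)*(5442 - 87) = -27025*5355 = -144718875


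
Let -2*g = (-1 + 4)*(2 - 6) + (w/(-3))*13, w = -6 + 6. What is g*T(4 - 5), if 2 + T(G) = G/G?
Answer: -6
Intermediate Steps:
w = 0
T(G) = -1 (T(G) = -2 + G/G = -2 + 1 = -1)
g = 6 (g = -((-1 + 4)*(2 - 6) + (0/(-3))*13)/2 = -(3*(-4) + (0*(-1/3))*13)/2 = -(-12 + 0*13)/2 = -(-12 + 0)/2 = -1/2*(-12) = 6)
g*T(4 - 5) = 6*(-1) = -6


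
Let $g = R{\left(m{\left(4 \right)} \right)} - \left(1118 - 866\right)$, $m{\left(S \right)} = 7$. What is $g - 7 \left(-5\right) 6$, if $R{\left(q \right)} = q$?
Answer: $-35$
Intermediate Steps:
$g = -245$ ($g = 7 - \left(1118 - 866\right) = 7 - 252 = -245$)
$g - 7 \left(-5\right) 6 = -245 - 7 \left(-5\right) 6 = -245 - \left(-35\right) 6 = -245 - -210 = -245 + 210 = -35$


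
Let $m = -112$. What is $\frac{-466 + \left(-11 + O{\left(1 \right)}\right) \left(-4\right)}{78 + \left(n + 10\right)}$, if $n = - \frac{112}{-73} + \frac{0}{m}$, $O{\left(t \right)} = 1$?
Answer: $- \frac{15549}{3268} \approx -4.758$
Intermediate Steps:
$n = \frac{112}{73}$ ($n = - \frac{112}{-73} + \frac{0}{-112} = \left(-112\right) \left(- \frac{1}{73}\right) + 0 \left(- \frac{1}{112}\right) = \frac{112}{73} + 0 = \frac{112}{73} \approx 1.5342$)
$\frac{-466 + \left(-11 + O{\left(1 \right)}\right) \left(-4\right)}{78 + \left(n + 10\right)} = \frac{-466 + \left(-11 + 1\right) \left(-4\right)}{78 + \left(\frac{112}{73} + 10\right)} = \frac{-466 - -40}{78 + \frac{842}{73}} = \frac{-466 + 40}{\frac{6536}{73}} = \left(-426\right) \frac{73}{6536} = - \frac{15549}{3268}$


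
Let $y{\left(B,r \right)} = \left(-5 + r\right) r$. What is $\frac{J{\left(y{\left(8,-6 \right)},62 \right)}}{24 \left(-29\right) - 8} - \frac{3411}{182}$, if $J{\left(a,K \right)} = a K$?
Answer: $- \frac{35751}{1456} \approx -24.554$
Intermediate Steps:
$y{\left(B,r \right)} = r \left(-5 + r\right)$
$J{\left(a,K \right)} = K a$
$\frac{J{\left(y{\left(8,-6 \right)},62 \right)}}{24 \left(-29\right) - 8} - \frac{3411}{182} = \frac{62 \left(- 6 \left(-5 - 6\right)\right)}{24 \left(-29\right) - 8} - \frac{3411}{182} = \frac{62 \left(\left(-6\right) \left(-11\right)\right)}{-696 - 8} - \frac{3411}{182} = \frac{62 \cdot 66}{-704} - \frac{3411}{182} = 4092 \left(- \frac{1}{704}\right) - \frac{3411}{182} = - \frac{93}{16} - \frac{3411}{182} = - \frac{35751}{1456}$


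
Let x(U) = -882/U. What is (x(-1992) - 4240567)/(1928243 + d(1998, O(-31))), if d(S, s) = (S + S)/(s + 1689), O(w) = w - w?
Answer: -792629738611/360419910812 ≈ -2.1992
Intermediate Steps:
O(w) = 0
d(S, s) = 2*S/(1689 + s) (d(S, s) = (2*S)/(1689 + s) = 2*S/(1689 + s))
(x(-1992) - 4240567)/(1928243 + d(1998, O(-31))) = (-882/(-1992) - 4240567)/(1928243 + 2*1998/(1689 + 0)) = (-882*(-1/1992) - 4240567)/(1928243 + 2*1998/1689) = (147/332 - 4240567)/(1928243 + 2*1998*(1/1689)) = -1407868097/(332*(1928243 + 1332/563)) = -1407868097/(332*1085602141/563) = -1407868097/332*563/1085602141 = -792629738611/360419910812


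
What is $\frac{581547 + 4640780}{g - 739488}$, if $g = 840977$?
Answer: $\frac{5222327}{101489} \approx 51.457$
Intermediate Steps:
$\frac{581547 + 4640780}{g - 739488} = \frac{581547 + 4640780}{840977 - 739488} = \frac{5222327}{101489}$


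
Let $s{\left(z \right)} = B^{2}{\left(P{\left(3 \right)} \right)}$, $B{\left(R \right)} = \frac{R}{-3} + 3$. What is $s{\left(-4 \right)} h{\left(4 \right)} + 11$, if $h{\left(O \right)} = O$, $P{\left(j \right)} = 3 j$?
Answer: $11$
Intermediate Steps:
$B{\left(R \right)} = 3 - \frac{R}{3}$ ($B{\left(R \right)} = R \left(- \frac{1}{3}\right) + 3 = - \frac{R}{3} + 3 = 3 - \frac{R}{3}$)
$s{\left(z \right)} = 0$ ($s{\left(z \right)} = \left(3 - \frac{3 \cdot 3}{3}\right)^{2} = \left(3 - 3\right)^{2} = 0^{2} = 0$)
$s{\left(-4 \right)} h{\left(4 \right)} + 11 = 0 \cdot 4 + 11 = 0 + 11 = 11$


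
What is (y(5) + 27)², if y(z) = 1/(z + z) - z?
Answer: 48841/100 ≈ 488.41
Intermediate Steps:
y(z) = 1/(2*z) - z
(y(5) + 27)² = (((½)/5 - 1*5) + 27)² = (((½)*(⅕) - 5) + 27)² = ((⅒ - 5) + 27)² = (-49/10 + 27)² = (221/10)² = 48841/100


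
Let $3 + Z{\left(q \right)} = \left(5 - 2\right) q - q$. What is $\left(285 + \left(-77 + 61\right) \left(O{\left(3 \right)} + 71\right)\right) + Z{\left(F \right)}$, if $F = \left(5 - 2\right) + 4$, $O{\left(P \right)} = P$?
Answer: $-888$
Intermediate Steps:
$F = 7$ ($F = \left(5 - 2\right) + 4 = 3 + 4 = 7$)
$Z{\left(q \right)} = -3 + 2 q$ ($Z{\left(q \right)} = -3 - \left(q - \left(5 - 2\right) q\right) = -3 + \left(3 q - q\right) = -3 + 2 q$)
$\left(285 + \left(-77 + 61\right) \left(O{\left(3 \right)} + 71\right)\right) + Z{\left(F \right)} = \left(285 + \left(-77 + 61\right) \left(3 + 71\right)\right) + \left(-3 + 2 \cdot 7\right) = \left(285 - 1184\right) + \left(-3 + 14\right) = \left(285 - 1184\right) + 11 = -899 + 11 = -888$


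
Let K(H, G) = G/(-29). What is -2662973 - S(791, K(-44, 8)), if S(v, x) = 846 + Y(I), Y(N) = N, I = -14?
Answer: -2663805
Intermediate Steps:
K(H, G) = -G/29 (K(H, G) = G*(-1/29) = -G/29)
S(v, x) = 832 (S(v, x) = 846 - 14 = 832)
-2662973 - S(791, K(-44, 8)) = -2662973 - 1*832 = -2662973 - 832 = -2663805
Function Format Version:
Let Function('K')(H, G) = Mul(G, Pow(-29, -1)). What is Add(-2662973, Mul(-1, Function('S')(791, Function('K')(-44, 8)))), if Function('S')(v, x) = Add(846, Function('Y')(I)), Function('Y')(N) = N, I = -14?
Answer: -2663805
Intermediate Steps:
Function('K')(H, G) = Mul(Rational(-1, 29), G) (Function('K')(H, G) = Mul(G, Rational(-1, 29)) = Mul(Rational(-1, 29), G))
Function('S')(v, x) = 832 (Function('S')(v, x) = Add(846, -14) = 832)
Add(-2662973, Mul(-1, Function('S')(791, Function('K')(-44, 8)))) = Add(-2662973, Mul(-1, 832)) = Add(-2662973, -832) = -2663805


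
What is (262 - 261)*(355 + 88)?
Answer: 443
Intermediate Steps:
(262 - 261)*(355 + 88) = 1*443 = 443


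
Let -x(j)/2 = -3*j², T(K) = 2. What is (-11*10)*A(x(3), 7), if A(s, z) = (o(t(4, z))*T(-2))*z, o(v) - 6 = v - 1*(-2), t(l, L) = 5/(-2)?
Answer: -8470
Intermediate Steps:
t(l, L) = -5/2 (t(l, L) = 5*(-½) = -5/2)
o(v) = 8 + v (o(v) = 6 + (v - 1*(-2)) = 6 + (v + 2) = 6 + (2 + v) = 8 + v)
x(j) = 6*j² (x(j) = -(-6)*j² = 6*j²)
A(s, z) = 11*z (A(s, z) = ((8 - 5/2)*2)*z = ((11/2)*2)*z = 11*z)
(-11*10)*A(x(3), 7) = (-11*10)*(11*7) = -110*77 = -8470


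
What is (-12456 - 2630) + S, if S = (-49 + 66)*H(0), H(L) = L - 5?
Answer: -15171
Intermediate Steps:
H(L) = -5 + L
S = -85 (S = (-49 + 66)*(-5 + 0) = 17*(-5) = -85)
(-12456 - 2630) + S = (-12456 - 2630) - 85 = -15086 - 85 = -15171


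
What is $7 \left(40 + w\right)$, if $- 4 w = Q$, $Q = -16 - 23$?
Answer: $\frac{1393}{4} \approx 348.25$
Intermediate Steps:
$Q = -39$
$w = \frac{39}{4}$ ($w = \left(- \frac{1}{4}\right) \left(-39\right) = \frac{39}{4} \approx 9.75$)
$7 \left(40 + w\right) = 7 \left(40 + \frac{39}{4}\right) = 7 \cdot \frac{199}{4} = \frac{1393}{4}$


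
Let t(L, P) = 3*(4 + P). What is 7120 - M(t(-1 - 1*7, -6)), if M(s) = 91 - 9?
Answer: 7038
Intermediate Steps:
t(L, P) = 12 + 3*P
M(s) = 82
7120 - M(t(-1 - 1*7, -6)) = 7120 - 1*82 = 7120 - 82 = 7038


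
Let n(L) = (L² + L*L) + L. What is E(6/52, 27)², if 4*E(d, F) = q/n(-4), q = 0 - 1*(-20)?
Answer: 25/784 ≈ 0.031888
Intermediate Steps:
n(L) = L + 2*L² (n(L) = (L² + L²) + L = 2*L² + L = L + 2*L²)
q = 20 (q = 0 + 20 = 20)
E(d, F) = 5/28 (E(d, F) = (20/((-4*(1 + 2*(-4)))))/4 = (20/((-4*(1 - 8))))/4 = (20/((-4*(-7))))/4 = (20/28)/4 = (20*(1/28))/4 = (¼)*(5/7) = 5/28)
E(6/52, 27)² = (5/28)² = 25/784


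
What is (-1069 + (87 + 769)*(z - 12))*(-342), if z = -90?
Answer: 30226302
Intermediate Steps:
(-1069 + (87 + 769)*(z - 12))*(-342) = (-1069 + (87 + 769)*(-90 - 12))*(-342) = (-1069 + 856*(-102))*(-342) = (-1069 - 87312)*(-342) = -88381*(-342) = 30226302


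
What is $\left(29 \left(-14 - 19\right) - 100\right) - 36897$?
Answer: $-37954$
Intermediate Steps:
$\left(29 \left(-14 - 19\right) - 100\right) - 36897 = \left(29 \left(-33\right) - 100\right) - 36897 = \left(-957 - 100\right) - 36897 = -1057 - 36897 = -37954$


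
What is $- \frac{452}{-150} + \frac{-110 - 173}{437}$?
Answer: $\frac{77537}{32775} \approx 2.3657$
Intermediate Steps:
$- \frac{452}{-150} + \frac{-110 - 173}{437} = \left(-452\right) \left(- \frac{1}{150}\right) + \left(-110 - 173\right) \frac{1}{437} = \frac{226}{75} - \frac{283}{437} = \frac{77537}{32775}$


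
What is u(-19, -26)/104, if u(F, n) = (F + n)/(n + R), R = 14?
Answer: 15/416 ≈ 0.036058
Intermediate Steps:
u(F, n) = (F + n)/(14 + n) (u(F, n) = (F + n)/(n + 14) = (F + n)/(14 + n))
u(-19, -26)/104 = ((-19 - 26)/(14 - 26))/104 = (-45/(-12))*(1/104) = -1/12*(-45)*(1/104) = (15/4)*(1/104) = 15/416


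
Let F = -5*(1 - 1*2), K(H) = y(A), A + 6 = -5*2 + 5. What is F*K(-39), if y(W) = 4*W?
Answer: -220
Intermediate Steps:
A = -11 (A = -6 + (-5*2 + 5) = -6 + (-10 + 5) = -6 - 5 = -11)
K(H) = -44 (K(H) = 4*(-11) = -44)
F = 5 (F = -5*(1 - 2) = -5*(-1) = 5)
F*K(-39) = 5*(-44) = -220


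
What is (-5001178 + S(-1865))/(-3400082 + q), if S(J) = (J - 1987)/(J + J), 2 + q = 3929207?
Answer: -9327195044/986814395 ≈ -9.4518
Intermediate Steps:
q = 3929205 (q = -2 + 3929207 = 3929205)
S(J) = (-1987 + J)/(2*J) (S(J) = (-1987 + J)/((2*J)) = (-1987 + J)*(1/(2*J)) = (-1987 + J)/(2*J))
(-5001178 + S(-1865))/(-3400082 + q) = (-5001178 + (½)*(-1987 - 1865)/(-1865))/(-3400082 + 3929205) = (-5001178 + (½)*(-1/1865)*(-3852))/529123 = (-5001178 + 1926/1865)*(1/529123) = -9327195044/1865*1/529123 = -9327195044/986814395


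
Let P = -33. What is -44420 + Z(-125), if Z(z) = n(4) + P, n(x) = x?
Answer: -44449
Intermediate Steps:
Z(z) = -29 (Z(z) = 4 - 33 = -29)
-44420 + Z(-125) = -44420 - 29 = -44449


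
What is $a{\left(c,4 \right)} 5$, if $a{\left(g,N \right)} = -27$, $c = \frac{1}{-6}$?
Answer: $-135$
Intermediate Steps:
$c = - \frac{1}{6} \approx -0.16667$
$a{\left(c,4 \right)} 5 = \left(-27\right) 5 = -135$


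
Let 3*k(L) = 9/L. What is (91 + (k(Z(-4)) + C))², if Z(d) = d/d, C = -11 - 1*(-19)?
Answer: 10404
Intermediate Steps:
C = 8 (C = -11 + 19 = 8)
Z(d) = 1
k(L) = 3/L (k(L) = (9/L)/3 = 3/L)
(91 + (k(Z(-4)) + C))² = (91 + (3/1 + 8))² = (91 + (3*1 + 8))² = (91 + (3 + 8))² = (91 + 11)² = 102² = 10404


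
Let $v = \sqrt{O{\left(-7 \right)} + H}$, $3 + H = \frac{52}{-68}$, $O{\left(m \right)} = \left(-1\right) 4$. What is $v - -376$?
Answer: $376 + \frac{2 i \sqrt{561}}{17} \approx 376.0 + 2.7865 i$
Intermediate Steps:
$O{\left(m \right)} = -4$
$H = - \frac{64}{17}$ ($H = -3 + \frac{52}{-68} = -3 + 52 \left(- \frac{1}{68}\right) = -3 - \frac{13}{17} = - \frac{64}{17} \approx -3.7647$)
$v = \frac{2 i \sqrt{561}}{17}$ ($v = \sqrt{-4 - \frac{64}{17}} = \sqrt{- \frac{132}{17}} = \frac{2 i \sqrt{561}}{17} \approx 2.7865 i$)
$v - -376 = \frac{2 i \sqrt{561}}{17} - -376 = \frac{2 i \sqrt{561}}{17} + 376 = 376 + \frac{2 i \sqrt{561}}{17}$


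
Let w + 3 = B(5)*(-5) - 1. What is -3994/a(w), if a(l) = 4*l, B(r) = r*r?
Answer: 1997/258 ≈ 7.7403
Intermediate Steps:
B(r) = r²
w = -129 (w = -3 + (5²*(-5) - 1) = -3 + (25*(-5) - 1) = -3 + (-125 - 1) = -3 - 126 = -129)
-3994/a(w) = -3994/(4*(-129)) = -3994/(-516) = -3994*(-1/516) = 1997/258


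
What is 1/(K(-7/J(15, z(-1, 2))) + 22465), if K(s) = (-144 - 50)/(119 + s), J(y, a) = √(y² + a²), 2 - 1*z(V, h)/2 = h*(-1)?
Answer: 1008/22643071 ≈ 4.4517e-5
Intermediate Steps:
z(V, h) = 4 + 2*h (z(V, h) = 4 - 2*h*(-1) = 4 - (-2)*h = 4 + 2*h)
J(y, a) = √(a² + y²)
K(s) = -194/(119 + s)
1/(K(-7/J(15, z(-1, 2))) + 22465) = 1/(-194/(119 - 7/√((4 + 2*2)² + 15²)) + 22465) = 1/(-194/(119 - 7/√((4 + 4)² + 225)) + 22465) = 1/(-194/(119 - 7/√(8² + 225)) + 22465) = 1/(-194/(119 - 7/√(64 + 225)) + 22465) = 1/(-194/(119 - 7/(√289)) + 22465) = 1/(-194/(119 - 7/17) + 22465) = 1/(-194/2016/17 + 22465) = 1/(-194*17/2016 + 22465) = 1/(-1649/1008 + 22465) = 1/(22643071/1008) = 1008/22643071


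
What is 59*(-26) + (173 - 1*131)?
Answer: -1492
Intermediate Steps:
59*(-26) + (173 - 1*131) = -1534 + (173 - 131) = -1534 + 42 = -1492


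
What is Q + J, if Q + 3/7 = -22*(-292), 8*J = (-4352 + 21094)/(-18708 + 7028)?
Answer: 2100706203/327040 ≈ 6423.4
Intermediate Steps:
J = -8371/46720 (J = ((-4352 + 21094)/(-18708 + 7028))/8 = (16742/(-11680))/8 = (16742*(-1/11680))/8 = (⅛)*(-8371/5840) = -8371/46720 ≈ -0.17917)
Q = 44965/7 (Q = -3/7 - 22*(-292) = -3/7 + 6424 = 44965/7 ≈ 6423.6)
Q + J = 44965/7 - 8371/46720 = 2100706203/327040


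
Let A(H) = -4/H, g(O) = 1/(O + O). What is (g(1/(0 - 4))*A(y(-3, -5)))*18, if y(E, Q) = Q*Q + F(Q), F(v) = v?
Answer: 36/5 ≈ 7.2000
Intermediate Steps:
g(O) = 1/(2*O)
y(E, Q) = Q + Q**2 (y(E, Q) = Q*Q + Q = Q**2 + Q = Q + Q**2)
(g(1/(0 - 4))*A(y(-3, -5)))*18 = ((1/(2*(1/(0 - 4))))*(-4*(-1/(5*(1 - 5)))))*18 = ((1/(2*(1/(-4))))*(-4/((-5*(-4)))))*18 = ((1/(2*(-1/4)))*(-4/20))*18 = (((1/2)*(-4))*(-4*1/20))*18 = -2*(-1/5)*18 = (2/5)*18 = 36/5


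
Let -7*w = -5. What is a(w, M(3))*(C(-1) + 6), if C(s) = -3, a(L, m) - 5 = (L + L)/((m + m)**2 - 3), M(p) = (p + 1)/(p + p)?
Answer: 885/77 ≈ 11.493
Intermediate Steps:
w = 5/7 (w = -1/7*(-5) = 5/7 ≈ 0.71429)
M(p) = (1 + p)/(2*p) (M(p) = (1 + p)/((2*p)) = (1 + p)*(1/(2*p)) = (1 + p)/(2*p))
a(L, m) = 5 + 2*L/(-3 + 4*m**2) (a(L, m) = 5 + (L + L)/((m + m)**2 - 3) = 5 + (2*L)/((2*m)**2 - 3) = 5 + (2*L)/(4*m**2 - 3) = 5 + (2*L)/(-3 + 4*m**2) = 5 + 2*L/(-3 + 4*m**2))
a(w, M(3))*(C(-1) + 6) = ((-15 + 2*(5/7) + 20*((1/2)*(1 + 3)/3)**2)/(-3 + 4*((1/2)*(1 + 3)/3)**2))*(-3 + 6) = ((-15 + 10/7 + 20*((1/2)*(1/3)*4)**2)/(-3 + 4*((1/2)*(1/3)*4)**2))*3 = ((-15 + 10/7 + 20*(2/3)**2)/(-3 + 4*(2/3)**2))*3 = ((-15 + 10/7 + 20*(4/9))/(-3 + 4*(4/9)))*3 = ((-15 + 10/7 + 80/9)/(-3 + 16/9))*3 = (-295/63/(-11/9))*3 = -9/11*(-295/63)*3 = (295/77)*3 = 885/77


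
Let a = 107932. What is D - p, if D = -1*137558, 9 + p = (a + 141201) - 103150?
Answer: -283532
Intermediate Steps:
p = 145974 (p = -9 + ((107932 + 141201) - 103150) = -9 + (249133 - 103150) = -9 + 145983 = 145974)
D = -137558
D - p = -137558 - 1*145974 = -137558 - 145974 = -283532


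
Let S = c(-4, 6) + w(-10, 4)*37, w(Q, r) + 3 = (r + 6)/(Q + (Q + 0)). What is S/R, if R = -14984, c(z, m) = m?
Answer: 247/29968 ≈ 0.0082421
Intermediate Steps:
w(Q, r) = -3 + (6 + r)/(2*Q) (w(Q, r) = -3 + (r + 6)/(Q + (Q + 0)) = -3 + (6 + r)/(Q + Q) = -3 + (6 + r)/((2*Q)) = -3 + (6 + r)*(1/(2*Q)) = -3 + (6 + r)/(2*Q))
S = -247/2 (S = 6 + ((1/2)*(6 + 4 - 6*(-10))/(-10))*37 = 6 + ((1/2)*(-1/10)*(6 + 4 + 60))*37 = 6 + ((1/2)*(-1/10)*70)*37 = 6 - 7/2*37 = 6 - 259/2 = -247/2 ≈ -123.50)
S/R = -247/2/(-14984) = -247/2*(-1/14984) = 247/29968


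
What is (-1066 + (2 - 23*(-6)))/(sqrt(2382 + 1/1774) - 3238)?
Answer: 5319140312/18595532787 + 926*sqrt(7496336806)/18595532787 ≈ 0.29036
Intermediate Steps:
(-1066 + (2 - 23*(-6)))/(sqrt(2382 + 1/1774) - 3238) = (-1066 + (2 + 138))/(sqrt(2382 + 1/1774) - 3238) = (-1066 + 140)/(sqrt(4225669/1774) - 3238) = -926/(sqrt(7496336806)/1774 - 3238) = -926/(-3238 + sqrt(7496336806)/1774)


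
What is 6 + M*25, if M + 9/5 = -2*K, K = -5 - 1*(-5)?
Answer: -39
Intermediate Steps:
K = 0 (K = -5 + 5 = 0)
M = -9/5 (M = -9/5 - 2*0 = -9/5 + 0 = -9/5 ≈ -1.8000)
6 + M*25 = 6 - 9/5*25 = 6 - 45 = -39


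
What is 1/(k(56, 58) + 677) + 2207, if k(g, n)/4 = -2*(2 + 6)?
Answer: 1352892/613 ≈ 2207.0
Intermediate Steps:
k(g, n) = -64 (k(g, n) = 4*(-2*(2 + 6)) = 4*(-2*8) = 4*(-16) = -64)
1/(k(56, 58) + 677) + 2207 = 1/(-64 + 677) + 2207 = 1/613 + 2207 = 1352892/613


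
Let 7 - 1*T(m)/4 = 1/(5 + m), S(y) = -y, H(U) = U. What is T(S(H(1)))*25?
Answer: 675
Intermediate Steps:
T(m) = 28 - 4/(5 + m)
T(S(H(1)))*25 = (4*(34 + 7*(-1*1))/(5 - 1*1))*25 = (4*(34 + 7*(-1))/(5 - 1))*25 = (4*(34 - 7)/4)*25 = (4*(¼)*27)*25 = 27*25 = 675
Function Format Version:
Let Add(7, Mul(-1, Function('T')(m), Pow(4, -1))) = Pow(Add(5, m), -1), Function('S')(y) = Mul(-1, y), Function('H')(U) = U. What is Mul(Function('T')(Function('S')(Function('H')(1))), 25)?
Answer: 675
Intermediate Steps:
Function('T')(m) = Add(28, Mul(-4, Pow(Add(5, m), -1)))
Mul(Function('T')(Function('S')(Function('H')(1))), 25) = Mul(Mul(4, Pow(Add(5, Mul(-1, 1)), -1), Add(34, Mul(7, Mul(-1, 1)))), 25) = Mul(Mul(4, Pow(Add(5, -1), -1), Add(34, Mul(7, -1))), 25) = Mul(Mul(4, Pow(4, -1), Add(34, -7)), 25) = Mul(Mul(4, Rational(1, 4), 27), 25) = Mul(27, 25) = 675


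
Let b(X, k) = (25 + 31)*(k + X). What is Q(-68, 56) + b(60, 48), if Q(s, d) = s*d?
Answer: 2240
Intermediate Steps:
b(X, k) = 56*X + 56*k (b(X, k) = 56*(X + k) = 56*X + 56*k)
Q(s, d) = d*s
Q(-68, 56) + b(60, 48) = 56*(-68) + (56*60 + 56*48) = -3808 + (3360 + 2688) = -3808 + 6048 = 2240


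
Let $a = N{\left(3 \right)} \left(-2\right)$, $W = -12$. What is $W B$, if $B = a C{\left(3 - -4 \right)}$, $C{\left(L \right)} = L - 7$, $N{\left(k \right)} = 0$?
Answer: $0$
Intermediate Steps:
$C{\left(L \right)} = -7 + L$
$a = 0$ ($a = 0 \left(-2\right) = 0$)
$B = 0$ ($B = 0 \left(-7 + \left(3 - -4\right)\right) = 0 \left(-7 + \left(3 + 4\right)\right) = 0 \left(-7 + 7\right) = 0 \cdot 0 = 0$)
$W B = \left(-12\right) 0 = 0$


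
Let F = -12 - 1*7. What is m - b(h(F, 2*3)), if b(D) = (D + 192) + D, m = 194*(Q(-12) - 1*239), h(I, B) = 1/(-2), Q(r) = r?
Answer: -48885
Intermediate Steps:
F = -19 (F = -12 - 7 = -19)
h(I, B) = -½
m = -48694 (m = 194*(-12 - 1*239) = 194*(-12 - 239) = 194*(-251) = -48694)
b(D) = 192 + 2*D (b(D) = (192 + D) + D = 192 + 2*D)
m - b(h(F, 2*3)) = -48694 - (192 + 2*(-½)) = -48694 - (192 - 1) = -48694 - 1*191 = -48694 - 191 = -48885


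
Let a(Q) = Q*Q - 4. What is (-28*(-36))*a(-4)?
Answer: 12096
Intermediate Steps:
a(Q) = -4 + Q**2 (a(Q) = Q**2 - 4 = -4 + Q**2)
(-28*(-36))*a(-4) = (-28*(-36))*(-4 + (-4)**2) = 1008*(-4 + 16) = 1008*12 = 12096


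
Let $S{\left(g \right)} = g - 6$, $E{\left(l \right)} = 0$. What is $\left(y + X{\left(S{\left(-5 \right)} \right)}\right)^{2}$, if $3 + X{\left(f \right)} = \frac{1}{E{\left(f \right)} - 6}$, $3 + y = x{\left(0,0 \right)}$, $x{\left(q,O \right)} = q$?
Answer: $\frac{1369}{36} \approx 38.028$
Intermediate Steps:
$S{\left(g \right)} = -6 + g$ ($S{\left(g \right)} = g - 6 = -6 + g$)
$y = -3$ ($y = -3 + 0 = -3$)
$X{\left(f \right)} = - \frac{19}{6}$ ($X{\left(f \right)} = -3 + \frac{1}{0 - 6} = -3 + \frac{1}{-6} = -3 - \frac{1}{6} = - \frac{19}{6}$)
$\left(y + X{\left(S{\left(-5 \right)} \right)}\right)^{2} = \left(-3 - \frac{19}{6}\right)^{2} = \left(- \frac{37}{6}\right)^{2} = \frac{1369}{36}$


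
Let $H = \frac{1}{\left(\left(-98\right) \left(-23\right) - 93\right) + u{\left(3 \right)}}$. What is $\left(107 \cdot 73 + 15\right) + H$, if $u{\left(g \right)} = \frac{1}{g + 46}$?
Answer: $\frac{828695189}{105890} \approx 7826.0$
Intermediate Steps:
$u{\left(g \right)} = \frac{1}{46 + g}$
$H = \frac{49}{105890}$ ($H = \frac{1}{\left(\left(-98\right) \left(-23\right) - 93\right) + \frac{1}{46 + 3}} = \frac{1}{\left(2254 - 93\right) + \frac{1}{49}} = \frac{1}{2161 + \frac{1}{49}} = \frac{1}{\frac{105890}{49}} = \frac{49}{105890} \approx 0.00046274$)
$\left(107 \cdot 73 + 15\right) + H = \left(107 \cdot 73 + 15\right) + \frac{49}{105890} = \left(7811 + 15\right) + \frac{49}{105890} = 7826 + \frac{49}{105890} = \frac{828695189}{105890}$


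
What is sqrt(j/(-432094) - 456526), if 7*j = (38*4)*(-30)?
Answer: I*sqrt(1044138417602016646)/1512329 ≈ 675.67*I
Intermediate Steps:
j = -4560/7 (j = ((38*4)*(-30))/7 = (152*(-30))/7 = (1/7)*(-4560) = -4560/7 ≈ -651.43)
sqrt(j/(-432094) - 456526) = sqrt(-4560/7/(-432094) - 456526) = sqrt(-4560/7*(-1/432094) - 456526) = sqrt(2280/1512329 - 456526) = sqrt(-690417506774/1512329) = I*sqrt(1044138417602016646)/1512329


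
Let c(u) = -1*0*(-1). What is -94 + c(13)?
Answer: -94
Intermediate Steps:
c(u) = 0 (c(u) = 0*(-1) = 0)
-94 + c(13) = -94 + 0 = -94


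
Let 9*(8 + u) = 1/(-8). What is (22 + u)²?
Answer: 1014049/5184 ≈ 195.61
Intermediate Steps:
u = -577/72 (u = -8 + (⅑)/(-8) = -8 + (⅑)*(-⅛) = -8 - 1/72 = -577/72 ≈ -8.0139)
(22 + u)² = (22 - 577/72)² = (1007/72)² = 1014049/5184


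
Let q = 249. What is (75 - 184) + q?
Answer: 140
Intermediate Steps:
(75 - 184) + q = (75 - 184) + 249 = -109 + 249 = 140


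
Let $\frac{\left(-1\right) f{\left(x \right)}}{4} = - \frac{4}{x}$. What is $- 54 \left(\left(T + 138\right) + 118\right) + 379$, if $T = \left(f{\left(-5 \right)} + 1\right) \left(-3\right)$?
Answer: $- \frac{69007}{5} \approx -13801.0$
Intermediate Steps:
$f{\left(x \right)} = \frac{16}{x}$ ($f{\left(x \right)} = - 4 \left(- \frac{4}{x}\right) = \frac{16}{x}$)
$T = \frac{33}{5}$ ($T = \left(\frac{16}{-5} + 1\right) \left(-3\right) = \left(16 \left(- \frac{1}{5}\right) + 1\right) \left(-3\right) = \left(- \frac{16}{5} + 1\right) \left(-3\right) = \left(- \frac{11}{5}\right) \left(-3\right) = \frac{33}{5} \approx 6.6$)
$- 54 \left(\left(T + 138\right) + 118\right) + 379 = - 54 \left(\left(\frac{33}{5} + 138\right) + 118\right) + 379 = - 54 \left(\frac{723}{5} + 118\right) + 379 = \left(-54\right) \frac{1313}{5} + 379 = - \frac{70902}{5} + 379 = - \frac{69007}{5}$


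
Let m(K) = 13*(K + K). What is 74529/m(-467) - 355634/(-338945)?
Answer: -1611009529/316574630 ≈ -5.0889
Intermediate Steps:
m(K) = 26*K (m(K) = 13*(2*K) = 26*K)
74529/m(-467) - 355634/(-338945) = 74529/((26*(-467))) - 355634/(-338945) = 74529/(-12142) - 355634*(-1/338945) = 74529*(-1/12142) + 355634/338945 = -5733/934 + 355634/338945 = -1611009529/316574630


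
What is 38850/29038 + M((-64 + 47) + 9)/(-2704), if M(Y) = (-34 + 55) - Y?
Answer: 52104149/39259376 ≈ 1.3272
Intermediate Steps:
M(Y) = 21 - Y
38850/29038 + M((-64 + 47) + 9)/(-2704) = 38850/29038 + (21 - ((-64 + 47) + 9))/(-2704) = 38850*(1/29038) + (21 - (-17 + 9))*(-1/2704) = 19425/14519 + (21 - 1*(-8))*(-1/2704) = 19425/14519 + (21 + 8)*(-1/2704) = 19425/14519 + 29*(-1/2704) = 19425/14519 - 29/2704 = 52104149/39259376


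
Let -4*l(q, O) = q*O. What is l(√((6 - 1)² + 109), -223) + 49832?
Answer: 49832 + 223*√134/4 ≈ 50477.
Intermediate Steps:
l(q, O) = -O*q/4 (l(q, O) = -q*O/4 = -O*q/4)
l(√((6 - 1)² + 109), -223) + 49832 = -¼*(-223)*√((6 - 1)² + 109) + 49832 = -¼*(-223)*√(5² + 109) + 49832 = -¼*(-223)*√(25 + 109) + 49832 = -¼*(-223)*√134 + 49832 = 223*√134/4 + 49832 = 49832 + 223*√134/4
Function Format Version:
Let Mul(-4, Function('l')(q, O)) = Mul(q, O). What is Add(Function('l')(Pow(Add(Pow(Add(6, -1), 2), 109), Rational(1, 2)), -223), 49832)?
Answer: Add(49832, Mul(Rational(223, 4), Pow(134, Rational(1, 2)))) ≈ 50477.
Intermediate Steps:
Function('l')(q, O) = Mul(Rational(-1, 4), O, q) (Function('l')(q, O) = Mul(Rational(-1, 4), Mul(q, O)) = Mul(Rational(-1, 4), Mul(O, q)) = Mul(Rational(-1, 4), O, q))
Add(Function('l')(Pow(Add(Pow(Add(6, -1), 2), 109), Rational(1, 2)), -223), 49832) = Add(Mul(Rational(-1, 4), -223, Pow(Add(Pow(Add(6, -1), 2), 109), Rational(1, 2))), 49832) = Add(Mul(Rational(-1, 4), -223, Pow(Add(Pow(5, 2), 109), Rational(1, 2))), 49832) = Add(Mul(Rational(-1, 4), -223, Pow(Add(25, 109), Rational(1, 2))), 49832) = Add(Mul(Rational(-1, 4), -223, Pow(134, Rational(1, 2))), 49832) = Add(Mul(Rational(223, 4), Pow(134, Rational(1, 2))), 49832) = Add(49832, Mul(Rational(223, 4), Pow(134, Rational(1, 2))))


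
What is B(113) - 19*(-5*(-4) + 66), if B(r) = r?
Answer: -1521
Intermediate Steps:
B(113) - 19*(-5*(-4) + 66) = 113 - 19*(-5*(-4) + 66) = 113 - 19*(20 + 66) = 113 - 19*86 = 113 - 1*1634 = 113 - 1634 = -1521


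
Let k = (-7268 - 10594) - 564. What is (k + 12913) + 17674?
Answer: 12161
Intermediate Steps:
k = -18426 (k = -17862 - 564 = -18426)
(k + 12913) + 17674 = (-18426 + 12913) + 17674 = -5513 + 17674 = 12161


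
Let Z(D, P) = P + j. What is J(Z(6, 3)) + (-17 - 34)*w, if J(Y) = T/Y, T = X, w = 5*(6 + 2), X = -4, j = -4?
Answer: -2036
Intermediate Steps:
Z(D, P) = -4 + P (Z(D, P) = P - 4 = -4 + P)
w = 40 (w = 5*8 = 40)
T = -4
J(Y) = -4/Y
J(Z(6, 3)) + (-17 - 34)*w = -4/(-4 + 3) + (-17 - 34)*40 = -4/(-1) - 51*40 = -4*(-1) - 2040 = 4 - 2040 = -2036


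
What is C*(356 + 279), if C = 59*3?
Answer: 112395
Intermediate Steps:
C = 177
C*(356 + 279) = 177*(356 + 279) = 177*635 = 112395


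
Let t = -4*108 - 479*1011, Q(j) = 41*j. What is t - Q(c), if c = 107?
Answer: -489088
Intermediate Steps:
t = -484701 (t = -432 - 484269 = -484701)
t - Q(c) = -484701 - 41*107 = -484701 - 1*4387 = -484701 - 4387 = -489088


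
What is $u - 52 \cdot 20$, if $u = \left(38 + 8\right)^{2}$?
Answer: $1076$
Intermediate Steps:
$u = 2116$ ($u = 46^{2} = 2116$)
$u - 52 \cdot 20 = 2116 - 52 \cdot 20 = 2116 - 1040 = 1076$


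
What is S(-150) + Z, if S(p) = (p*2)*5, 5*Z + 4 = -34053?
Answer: -41557/5 ≈ -8311.4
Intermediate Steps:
Z = -34057/5 (Z = -4/5 + (1/5)*(-34053) = -4/5 - 34053/5 = -34057/5 ≈ -6811.4)
S(p) = 10*p (S(p) = (2*p)*5 = 10*p)
S(-150) + Z = 10*(-150) - 34057/5 = -1500 - 34057/5 = -41557/5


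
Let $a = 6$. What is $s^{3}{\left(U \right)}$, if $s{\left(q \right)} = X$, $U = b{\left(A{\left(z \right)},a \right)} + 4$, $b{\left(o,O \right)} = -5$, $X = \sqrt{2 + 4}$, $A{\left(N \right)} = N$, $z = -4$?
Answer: $6 \sqrt{6} \approx 14.697$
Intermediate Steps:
$X = \sqrt{6} \approx 2.4495$
$U = -1$ ($U = -5 + 4 = -1$)
$s{\left(q \right)} = \sqrt{6}$
$s^{3}{\left(U \right)} = \left(\sqrt{6}\right)^{3} = 6 \sqrt{6}$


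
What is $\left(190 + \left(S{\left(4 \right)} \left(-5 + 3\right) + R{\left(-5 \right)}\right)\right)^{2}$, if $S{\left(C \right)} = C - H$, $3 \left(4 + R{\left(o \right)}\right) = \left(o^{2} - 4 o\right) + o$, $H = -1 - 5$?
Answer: $\frac{289444}{9} \approx 32160.0$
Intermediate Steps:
$H = -6$ ($H = -1 - 5 = -6$)
$R{\left(o \right)} = -4 - o + \frac{o^{2}}{3}$ ($R{\left(o \right)} = -4 + \frac{\left(o^{2} - 4 o\right) + o}{3} = -4 + \frac{o^{2} - 3 o}{3} = -4 + \left(- o + \frac{o^{2}}{3}\right) = -4 - o + \frac{o^{2}}{3}$)
$S{\left(C \right)} = 6 + C$ ($S{\left(C \right)} = C - -6 = C + 6 = 6 + C$)
$\left(190 + \left(S{\left(4 \right)} \left(-5 + 3\right) + R{\left(-5 \right)}\right)\right)^{2} = \left(190 + \left(\left(6 + 4\right) \left(-5 + 3\right) - \left(-1 - \frac{25}{3}\right)\right)\right)^{2} = \left(190 + \left(10 \left(-2\right) + \left(-4 + 5 + \frac{1}{3} \cdot 25\right)\right)\right)^{2} = \left(190 + \left(-20 + \left(-4 + 5 + \frac{25}{3}\right)\right)\right)^{2} = \left(190 + \left(-20 + \frac{28}{3}\right)\right)^{2} = \left(190 - \frac{32}{3}\right)^{2} = \left(\frac{538}{3}\right)^{2} = \frac{289444}{9}$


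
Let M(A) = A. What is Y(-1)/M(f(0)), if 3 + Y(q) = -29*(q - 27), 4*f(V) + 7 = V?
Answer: -3236/7 ≈ -462.29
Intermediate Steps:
f(V) = -7/4 + V/4
Y(q) = 780 - 29*q (Y(q) = -3 - 29*(q - 27) = -3 - 29*(-27 + q) = -3 + (783 - 29*q) = 780 - 29*q)
Y(-1)/M(f(0)) = (780 - 29*(-1))/(-7/4 + (¼)*0) = (780 + 29)/(-7/4 + 0) = 809/(-7/4) = 809*(-4/7) = -3236/7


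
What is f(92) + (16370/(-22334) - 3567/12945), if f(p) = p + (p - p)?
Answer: 4384479822/48185605 ≈ 90.991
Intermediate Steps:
f(p) = p (f(p) = p + 0 = p)
f(92) + (16370/(-22334) - 3567/12945) = 92 + (16370/(-22334) - 3567/12945) = 92 + (16370*(-1/22334) - 3567*1/12945) = 92 + (-8185/11167 - 1189/4315) = 92 - 48595838/48185605 = 4384479822/48185605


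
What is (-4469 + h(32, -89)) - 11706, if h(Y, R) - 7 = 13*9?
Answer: -16051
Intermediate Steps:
h(Y, R) = 124 (h(Y, R) = 7 + 13*9 = 7 + 117 = 124)
(-4469 + h(32, -89)) - 11706 = (-4469 + 124) - 11706 = -4345 - 11706 = -16051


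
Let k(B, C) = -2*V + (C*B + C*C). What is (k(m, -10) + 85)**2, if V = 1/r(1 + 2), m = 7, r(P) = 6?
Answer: 118336/9 ≈ 13148.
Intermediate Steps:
V = 1/6 ≈ 0.16667
k(B, C) = -1/3 + C**2 + B*C (k(B, C) = -2*1/6 + (C*B + C*C) = -1/3 + (B*C + C**2) = -1/3 + (C**2 + B*C) = -1/3 + C**2 + B*C)
(k(m, -10) + 85)**2 = ((-1/3 + (-10)**2 + 7*(-10)) + 85)**2 = ((-1/3 + 100 - 70) + 85)**2 = (89/3 + 85)**2 = (344/3)**2 = 118336/9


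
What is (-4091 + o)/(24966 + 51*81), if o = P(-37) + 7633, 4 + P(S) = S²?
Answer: 4907/29097 ≈ 0.16864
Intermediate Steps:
P(S) = -4 + S²
o = 8998 (o = (-4 + (-37)²) + 7633 = (-4 + 1369) + 7633 = 1365 + 7633 = 8998)
(-4091 + o)/(24966 + 51*81) = (-4091 + 8998)/(24966 + 51*81) = 4907/(24966 + 4131) = 4907/29097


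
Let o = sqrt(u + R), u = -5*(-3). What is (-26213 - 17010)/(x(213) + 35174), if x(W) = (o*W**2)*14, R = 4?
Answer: 760162901/3832021946644 - 13726890009*sqrt(19)/3832021946644 ≈ -0.015416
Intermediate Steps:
u = 15
o = sqrt(19) (o = sqrt(15 + 4) = sqrt(19) ≈ 4.3589)
x(W) = 14*sqrt(19)*W**2 (x(W) = (sqrt(19)*W**2)*14 = 14*sqrt(19)*W**2)
(-26213 - 17010)/(x(213) + 35174) = (-26213 - 17010)/(14*sqrt(19)*213**2 + 35174) = -43223/(14*sqrt(19)*45369 + 35174) = -43223/(635166*sqrt(19) + 35174) = -43223/(35174 + 635166*sqrt(19))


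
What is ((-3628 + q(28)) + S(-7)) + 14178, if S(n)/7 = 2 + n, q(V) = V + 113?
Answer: 10656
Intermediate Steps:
q(V) = 113 + V
S(n) = 14 + 7*n (S(n) = 7*(2 + n) = 14 + 7*n)
((-3628 + q(28)) + S(-7)) + 14178 = ((-3628 + (113 + 28)) + (14 + 7*(-7))) + 14178 = ((-3628 + 141) + (14 - 49)) + 14178 = (-3487 - 35) + 14178 = -3522 + 14178 = 10656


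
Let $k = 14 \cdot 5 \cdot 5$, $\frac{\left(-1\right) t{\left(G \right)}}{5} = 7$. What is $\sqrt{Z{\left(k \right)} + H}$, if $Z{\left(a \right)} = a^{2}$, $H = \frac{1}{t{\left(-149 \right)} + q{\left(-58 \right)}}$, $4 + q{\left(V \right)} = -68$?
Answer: $\frac{\sqrt{1402502393}}{107} \approx 350.0$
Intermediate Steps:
$q{\left(V \right)} = -72$ ($q{\left(V \right)} = -4 - 68 = -72$)
$t{\left(G \right)} = -35$ ($t{\left(G \right)} = \left(-5\right) 7 = -35$)
$H = - \frac{1}{107}$ ($H = \frac{1}{-35 - 72} = \frac{1}{-107} = - \frac{1}{107} \approx -0.0093458$)
$k = 350$ ($k = 14 \cdot 25 = 350$)
$\sqrt{Z{\left(k \right)} + H} = \sqrt{350^{2} - \frac{1}{107}} = \sqrt{122500 - \frac{1}{107}} = \sqrt{\frac{13107499}{107}} = \frac{\sqrt{1402502393}}{107}$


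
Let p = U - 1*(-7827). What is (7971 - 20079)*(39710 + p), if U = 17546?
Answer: -788024964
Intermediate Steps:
p = 25373 (p = 17546 - 1*(-7827) = 17546 + 7827 = 25373)
(7971 - 20079)*(39710 + p) = (7971 - 20079)*(39710 + 25373) = -12108*65083 = -788024964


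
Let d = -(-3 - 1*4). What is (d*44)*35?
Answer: 10780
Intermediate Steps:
d = 7 (d = -(-3 - 4) = -1*(-7) = 7)
(d*44)*35 = (7*44)*35 = 308*35 = 10780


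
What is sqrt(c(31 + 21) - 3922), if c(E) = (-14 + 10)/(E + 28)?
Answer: I*sqrt(392205)/10 ≈ 62.626*I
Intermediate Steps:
c(E) = -4/(28 + E)
sqrt(c(31 + 21) - 3922) = sqrt(-4/(28 + (31 + 21)) - 3922) = sqrt(-4/(28 + 52) - 3922) = sqrt(-4/80 - 3922) = sqrt(-4*1/80 - 3922) = sqrt(-1/20 - 3922) = sqrt(-78441/20) = I*sqrt(392205)/10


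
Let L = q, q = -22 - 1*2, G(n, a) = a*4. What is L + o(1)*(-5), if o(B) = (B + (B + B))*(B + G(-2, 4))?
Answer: -279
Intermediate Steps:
G(n, a) = 4*a
q = -24 (q = -22 - 2 = -24)
L = -24
o(B) = 3*B*(16 + B) (o(B) = (B + (B + B))*(B + 4*4) = (B + 2*B)*(B + 16) = (3*B)*(16 + B) = 3*B*(16 + B))
L + o(1)*(-5) = -24 + (3*1*(16 + 1))*(-5) = -24 + (3*1*17)*(-5) = -24 + 51*(-5) = -24 - 255 = -279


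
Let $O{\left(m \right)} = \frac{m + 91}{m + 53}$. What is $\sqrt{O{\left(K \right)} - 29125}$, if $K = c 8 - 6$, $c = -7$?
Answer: $\frac{i \sqrt{262154}}{3} \approx 170.67 i$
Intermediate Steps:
$K = -62$ ($K = \left(-7\right) 8 - 6 = -56 - 6 = -62$)
$O{\left(m \right)} = \frac{91 + m}{53 + m}$
$\sqrt{O{\left(K \right)} - 29125} = \sqrt{\frac{91 - 62}{53 - 62} - 29125} = \sqrt{\frac{1}{-9} \cdot 29 - 29125} = \sqrt{\left(- \frac{1}{9}\right) 29 - 29125} = \sqrt{- \frac{29}{9} - 29125} = \sqrt{- \frac{262154}{9}} = \frac{i \sqrt{262154}}{3}$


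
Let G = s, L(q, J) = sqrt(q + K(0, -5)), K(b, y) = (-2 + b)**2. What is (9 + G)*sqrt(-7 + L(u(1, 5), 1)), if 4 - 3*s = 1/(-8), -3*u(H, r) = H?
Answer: 83*sqrt(-63 + 3*sqrt(33))/24 ≈ 23.396*I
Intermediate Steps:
u(H, r) = -H/3
L(q, J) = sqrt(4 + q) (L(q, J) = sqrt(q + (-2 + 0)**2) = sqrt(q + (-2)**2) = sqrt(q + 4) = sqrt(4 + q))
s = 11/8 (s = 4/3 - 1/3/(-8) = 4/3 - 1/3*(-1/8) = 4/3 + 1/24 = 11/8 ≈ 1.3750)
G = 11/8 ≈ 1.3750
(9 + G)*sqrt(-7 + L(u(1, 5), 1)) = (9 + 11/8)*sqrt(-7 + sqrt(4 - 1/3*1)) = 83*sqrt(-7 + sqrt(4 - 1/3))/8 = 83*sqrt(-7 + sqrt(11/3))/8 = 83*sqrt(-7 + sqrt(33)/3)/8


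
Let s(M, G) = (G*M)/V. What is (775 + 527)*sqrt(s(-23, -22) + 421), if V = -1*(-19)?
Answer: 11718*sqrt(1995)/19 ≈ 27547.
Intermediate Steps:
V = 19
s(M, G) = G*M/19 (s(M, G) = (G*M)/19 = (G*M)*(1/19) = G*M/19)
(775 + 527)*sqrt(s(-23, -22) + 421) = (775 + 527)*sqrt((1/19)*(-22)*(-23) + 421) = 1302*sqrt(506/19 + 421) = 1302*sqrt(8505/19) = 1302*(9*sqrt(1995)/19) = 11718*sqrt(1995)/19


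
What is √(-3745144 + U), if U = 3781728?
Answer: 2*√9146 ≈ 191.27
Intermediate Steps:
√(-3745144 + U) = √(-3745144 + 3781728) = √36584 = 2*√9146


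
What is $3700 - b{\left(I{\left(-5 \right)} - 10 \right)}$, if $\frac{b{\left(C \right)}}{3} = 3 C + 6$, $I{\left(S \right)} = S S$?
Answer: $3547$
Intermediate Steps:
$I{\left(S \right)} = S^{2}$
$b{\left(C \right)} = 18 + 9 C$ ($b{\left(C \right)} = 3 \left(3 C + 6\right) = 3 \left(6 + 3 C\right) = 18 + 9 C$)
$3700 - b{\left(I{\left(-5 \right)} - 10 \right)} = 3700 - \left(18 + 9 \left(\left(-5\right)^{2} - 10\right)\right) = 3700 - \left(18 + 9 \left(25 - 10\right)\right) = 3700 - \left(18 + 9 \cdot 15\right) = 3700 - \left(18 + 135\right) = 3700 - 153 = 3547$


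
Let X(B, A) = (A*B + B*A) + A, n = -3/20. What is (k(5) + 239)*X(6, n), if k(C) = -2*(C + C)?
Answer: -8541/20 ≈ -427.05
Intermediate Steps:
n = -3/20 (n = -3*1/20 = -3/20 ≈ -0.15000)
k(C) = -4*C
X(B, A) = A + 2*A*B (X(B, A) = (A*B + A*B) + A = 2*A*B + A = A + 2*A*B)
(k(5) + 239)*X(6, n) = (-4*5 + 239)*(-3*(1 + 2*6)/20) = (-20 + 239)*(-3*(1 + 12)/20) = 219*(-3/20*13) = 219*(-39/20) = -8541/20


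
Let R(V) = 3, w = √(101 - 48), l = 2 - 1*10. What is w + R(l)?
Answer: 3 + √53 ≈ 10.280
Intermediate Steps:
l = -8 (l = 2 - 10 = -8)
w = √53 ≈ 7.2801
w + R(l) = √53 + 3 = 3 + √53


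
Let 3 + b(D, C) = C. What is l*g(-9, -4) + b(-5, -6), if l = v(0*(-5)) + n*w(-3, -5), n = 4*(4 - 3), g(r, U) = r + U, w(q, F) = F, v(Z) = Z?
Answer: 251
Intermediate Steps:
b(D, C) = -3 + C
g(r, U) = U + r
n = 4 (n = 4*1 = 4)
l = -20 (l = 0*(-5) + 4*(-5) = 0 - 20 = -20)
l*g(-9, -4) + b(-5, -6) = -20*(-4 - 9) + (-3 - 6) = -20*(-13) - 9 = 260 - 9 = 251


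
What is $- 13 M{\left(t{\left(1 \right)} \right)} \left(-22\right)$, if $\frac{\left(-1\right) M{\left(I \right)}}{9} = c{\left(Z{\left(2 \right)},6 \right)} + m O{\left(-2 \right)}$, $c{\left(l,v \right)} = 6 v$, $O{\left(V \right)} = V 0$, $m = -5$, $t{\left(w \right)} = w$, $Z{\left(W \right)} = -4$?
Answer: $-92664$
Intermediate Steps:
$O{\left(V \right)} = 0$
$M{\left(I \right)} = -324$ ($M{\left(I \right)} = - 9 \left(6 \cdot 6 - 0\right) = - 9 \left(36 + 0\right) = \left(-9\right) 36 = -324$)
$- 13 M{\left(t{\left(1 \right)} \right)} \left(-22\right) = \left(-13\right) \left(-324\right) \left(-22\right) = 4212 \left(-22\right) = -92664$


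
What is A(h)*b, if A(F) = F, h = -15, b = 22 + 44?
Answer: -990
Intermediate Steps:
b = 66
A(h)*b = -15*66 = -990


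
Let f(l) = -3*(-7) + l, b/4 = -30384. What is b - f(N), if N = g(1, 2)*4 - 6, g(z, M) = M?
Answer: -121559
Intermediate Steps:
b = -121536 (b = 4*(-30384) = -121536)
N = 2 (N = 2*4 - 6 = 8 - 6 = 2)
f(l) = 21 + l
b - f(N) = -121536 - (21 + 2) = -121536 - 1*23 = -121536 - 23 = -121559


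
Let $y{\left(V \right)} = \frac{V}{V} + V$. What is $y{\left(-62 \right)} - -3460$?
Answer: $3399$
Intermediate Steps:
$y{\left(V \right)} = 1 + V$
$y{\left(-62 \right)} - -3460 = \left(1 - 62\right) - -3460 = -61 + 3460 = 3399$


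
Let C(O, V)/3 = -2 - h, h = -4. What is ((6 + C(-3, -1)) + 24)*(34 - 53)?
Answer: -684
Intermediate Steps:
C(O, V) = 6 (C(O, V) = 3*(-2 - 1*(-4)) = 3*(-2 + 4) = 3*2 = 6)
((6 + C(-3, -1)) + 24)*(34 - 53) = ((6 + 6) + 24)*(34 - 53) = (12 + 24)*(-19) = 36*(-19) = -684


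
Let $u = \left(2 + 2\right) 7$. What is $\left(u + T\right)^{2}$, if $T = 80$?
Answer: $11664$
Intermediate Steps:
$u = 28$ ($u = 4 \cdot 7 = 28$)
$\left(u + T\right)^{2} = \left(28 + 80\right)^{2} = 108^{2} = 11664$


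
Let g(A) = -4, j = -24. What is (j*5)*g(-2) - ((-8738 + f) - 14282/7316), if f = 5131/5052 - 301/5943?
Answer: 8035731899987/871650188 ≈ 9219.0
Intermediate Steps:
f = 459887/476572 (f = 5131*(1/5052) - 301*1/5943 = 5131/5052 - 43/849 = 459887/476572 ≈ 0.96499)
(j*5)*g(-2) - ((-8738 + f) - 14282/7316) = -24*5*(-4) - ((-8738 + 459887/476572) - 14282/7316) = -120*(-4) - (-4163826249/476572 - 14282*1/7316) = 480 - (-4163826249/476572 - 7141/3658) = 480 - 1*(-7617339809747/871650188) = 480 + 7617339809747/871650188 = 8035731899987/871650188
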